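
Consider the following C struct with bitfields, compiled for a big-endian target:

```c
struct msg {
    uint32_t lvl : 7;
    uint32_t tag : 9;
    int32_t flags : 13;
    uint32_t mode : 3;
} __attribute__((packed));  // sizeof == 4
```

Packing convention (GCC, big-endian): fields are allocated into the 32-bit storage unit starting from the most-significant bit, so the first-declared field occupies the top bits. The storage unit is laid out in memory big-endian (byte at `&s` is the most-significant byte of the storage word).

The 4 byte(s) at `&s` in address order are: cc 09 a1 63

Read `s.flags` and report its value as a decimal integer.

-3028

[0]=0xcc [1]=0x09 [2]=0xa1 [3]=0x63 (big-endian) → word 0xcc09a163
lvl [25+:7] = (word>>25) & 0x7f = 102
tag [16+:9] = (word>>16) & 0x1ff = 9
flags [3+:13] = (word>>3) & 0x1fff = 5164  ←
mode [0+:3] = (word>>0) & 0x7 = 3
flags signed 13b, MSB=1: 5164 - 8192 = -3028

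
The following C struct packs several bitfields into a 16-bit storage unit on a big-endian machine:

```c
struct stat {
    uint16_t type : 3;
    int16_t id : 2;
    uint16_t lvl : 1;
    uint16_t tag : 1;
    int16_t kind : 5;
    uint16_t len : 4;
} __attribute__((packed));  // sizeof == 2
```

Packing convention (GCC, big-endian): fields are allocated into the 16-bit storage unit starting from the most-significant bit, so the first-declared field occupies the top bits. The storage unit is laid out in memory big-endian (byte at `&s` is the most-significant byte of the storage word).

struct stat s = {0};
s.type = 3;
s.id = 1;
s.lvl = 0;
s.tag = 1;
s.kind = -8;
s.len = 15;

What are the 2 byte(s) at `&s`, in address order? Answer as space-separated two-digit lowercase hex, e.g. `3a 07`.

type:3 = 3 → 0x3 << 13 → word 0x6000
id:2 = 1 → 0x1 << 11 → word 0x6800
lvl:1 = 0 → 0x0 << 10 → word 0x6800
tag:1 = 1 → 0x1 << 9 → word 0x6a00
kind:5 = -8 → 0x18 << 4 → word 0x6b80
len:4 = 15 → 0xf << 0 → word 0x6b8f
word = 0x6b8f → big-endian bytes:
  [0]=0x6b  [1]=0x8f

6b 8f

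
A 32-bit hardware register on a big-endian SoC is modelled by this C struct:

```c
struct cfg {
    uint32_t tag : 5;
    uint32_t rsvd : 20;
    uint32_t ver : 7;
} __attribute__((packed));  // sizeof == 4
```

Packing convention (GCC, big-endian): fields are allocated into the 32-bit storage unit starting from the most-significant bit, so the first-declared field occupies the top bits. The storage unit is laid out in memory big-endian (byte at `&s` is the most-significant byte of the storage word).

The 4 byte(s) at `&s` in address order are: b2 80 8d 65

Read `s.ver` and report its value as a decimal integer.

[0]=0xb2 [1]=0x80 [2]=0x8d [3]=0x65 (big-endian) → word 0xb2808d65
tag [27+:5] = (word>>27) & 0x1f = 22
rsvd [7+:20] = (word>>7) & 0xfffff = 327962
ver [0+:7] = (word>>0) & 0x7f = 101  ←

101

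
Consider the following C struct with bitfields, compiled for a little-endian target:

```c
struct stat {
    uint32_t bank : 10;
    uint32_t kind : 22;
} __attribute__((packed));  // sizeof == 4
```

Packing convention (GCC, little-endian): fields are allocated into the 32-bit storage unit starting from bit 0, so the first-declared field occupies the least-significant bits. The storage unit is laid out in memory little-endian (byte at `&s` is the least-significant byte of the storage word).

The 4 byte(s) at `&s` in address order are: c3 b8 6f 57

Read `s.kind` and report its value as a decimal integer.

[0]=0xc3 [1]=0xb8 [2]=0x6f [3]=0x57 (little-endian) → word 0x576fb8c3
bank [0+:10] = (word>>0) & 0x3ff = 195
kind [10+:22] = (word>>10) & 0x3fffff = 1432558  ←

1432558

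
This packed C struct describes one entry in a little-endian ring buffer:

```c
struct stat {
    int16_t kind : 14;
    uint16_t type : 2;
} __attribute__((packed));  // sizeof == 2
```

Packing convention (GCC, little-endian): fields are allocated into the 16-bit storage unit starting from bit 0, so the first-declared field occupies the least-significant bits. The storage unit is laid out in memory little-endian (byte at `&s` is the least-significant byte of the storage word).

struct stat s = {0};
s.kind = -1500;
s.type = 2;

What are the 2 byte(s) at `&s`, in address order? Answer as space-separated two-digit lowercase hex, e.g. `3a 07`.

24 ba

[0+:14] kind=-1500 & 0x3fff = 0x3a24; word=0x3a24
[14+:2] type=2 & 0x3 = 0x2; word=0xba24
word = 0xba24 → little-endian bytes:
  [0]=0x24  [1]=0xba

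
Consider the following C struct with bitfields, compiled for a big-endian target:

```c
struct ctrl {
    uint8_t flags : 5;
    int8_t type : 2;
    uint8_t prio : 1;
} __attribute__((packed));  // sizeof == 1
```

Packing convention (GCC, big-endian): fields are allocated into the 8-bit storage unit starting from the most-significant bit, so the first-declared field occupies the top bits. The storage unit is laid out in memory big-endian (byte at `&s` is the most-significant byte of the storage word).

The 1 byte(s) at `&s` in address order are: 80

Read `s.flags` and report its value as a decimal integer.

[0]=0x80 (big-endian) → word 0x80
flags [3+:5] = (word>>3) & 0x1f = 16  ←
type [1+:2] = (word>>1) & 0x3 = 0
prio [0+:1] = (word>>0) & 0x1 = 0

16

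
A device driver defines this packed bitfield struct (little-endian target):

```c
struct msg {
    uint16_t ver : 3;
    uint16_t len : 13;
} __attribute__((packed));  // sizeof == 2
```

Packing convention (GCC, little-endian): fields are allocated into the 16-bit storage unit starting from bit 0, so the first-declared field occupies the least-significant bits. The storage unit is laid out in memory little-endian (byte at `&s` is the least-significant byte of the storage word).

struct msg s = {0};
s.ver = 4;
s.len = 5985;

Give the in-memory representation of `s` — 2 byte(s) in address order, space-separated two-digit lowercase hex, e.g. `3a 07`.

0c bb

ver:3 = 4 → 0x4 << 0 → word 0x0004
len:13 = 5985 → 0x1761 << 3 → word 0xbb0c
word = 0xbb0c → little-endian bytes:
  [0]=0x0c  [1]=0xbb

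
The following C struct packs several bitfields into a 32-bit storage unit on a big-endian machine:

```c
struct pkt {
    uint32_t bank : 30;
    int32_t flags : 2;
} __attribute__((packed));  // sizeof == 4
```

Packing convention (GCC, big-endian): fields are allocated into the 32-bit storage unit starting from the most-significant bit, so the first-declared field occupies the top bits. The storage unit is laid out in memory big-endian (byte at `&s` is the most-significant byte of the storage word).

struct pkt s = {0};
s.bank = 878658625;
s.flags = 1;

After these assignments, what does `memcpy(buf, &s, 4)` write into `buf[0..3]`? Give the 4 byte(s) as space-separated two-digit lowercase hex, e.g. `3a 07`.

d1 7d 11 05

bank:30 = 878658625 → 0x345f4441 << 2 → word 0xd17d1104
flags:2 = 1 → 0x1 << 0 → word 0xd17d1105
word = 0xd17d1105 → big-endian bytes:
  [0]=0xd1  [1]=0x7d  [2]=0x11  [3]=0x05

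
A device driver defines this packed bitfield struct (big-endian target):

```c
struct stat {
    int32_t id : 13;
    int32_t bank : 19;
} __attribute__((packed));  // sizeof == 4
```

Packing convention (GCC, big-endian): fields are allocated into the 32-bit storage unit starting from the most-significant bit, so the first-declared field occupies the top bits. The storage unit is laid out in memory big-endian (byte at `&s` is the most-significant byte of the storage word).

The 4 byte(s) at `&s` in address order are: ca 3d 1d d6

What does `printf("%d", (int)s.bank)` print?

[0]=0xca [1]=0x3d [2]=0x1d [3]=0xd6 (big-endian) → word 0xca3d1dd6
id [19+:13] = (word>>19) & 0x1fff = 6471
bank [0+:19] = (word>>0) & 0x7ffff = 335318  ←
bank signed 19b, MSB=1: 335318 - 524288 = -188970

-188970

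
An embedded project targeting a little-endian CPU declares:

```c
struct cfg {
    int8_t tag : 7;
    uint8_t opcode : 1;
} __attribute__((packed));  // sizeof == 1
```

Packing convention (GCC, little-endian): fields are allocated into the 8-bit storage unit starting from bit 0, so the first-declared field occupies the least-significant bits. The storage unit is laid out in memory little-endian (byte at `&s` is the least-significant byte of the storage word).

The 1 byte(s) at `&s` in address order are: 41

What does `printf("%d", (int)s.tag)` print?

-63

[0]=0x41 (little-endian) → word 0x41
tag [0+:7] = (word>>0) & 0x7f = 65  ←
opcode [7+:1] = (word>>7) & 0x1 = 0
tag signed 7b, MSB=1: 65 - 128 = -63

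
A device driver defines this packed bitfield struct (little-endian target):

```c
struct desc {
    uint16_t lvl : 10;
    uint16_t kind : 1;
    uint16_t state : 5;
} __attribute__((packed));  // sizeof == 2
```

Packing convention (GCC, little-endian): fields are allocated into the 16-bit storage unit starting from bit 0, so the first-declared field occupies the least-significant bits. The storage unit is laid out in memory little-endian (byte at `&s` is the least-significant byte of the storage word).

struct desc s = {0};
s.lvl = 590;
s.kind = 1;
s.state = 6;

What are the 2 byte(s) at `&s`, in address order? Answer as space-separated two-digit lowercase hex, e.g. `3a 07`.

4e 36

lvl:10 = 590 → 0x24e << 0 → word 0x024e
kind:1 = 1 → 0x1 << 10 → word 0x064e
state:5 = 6 → 0x6 << 11 → word 0x364e
word = 0x364e → little-endian bytes:
  [0]=0x4e  [1]=0x36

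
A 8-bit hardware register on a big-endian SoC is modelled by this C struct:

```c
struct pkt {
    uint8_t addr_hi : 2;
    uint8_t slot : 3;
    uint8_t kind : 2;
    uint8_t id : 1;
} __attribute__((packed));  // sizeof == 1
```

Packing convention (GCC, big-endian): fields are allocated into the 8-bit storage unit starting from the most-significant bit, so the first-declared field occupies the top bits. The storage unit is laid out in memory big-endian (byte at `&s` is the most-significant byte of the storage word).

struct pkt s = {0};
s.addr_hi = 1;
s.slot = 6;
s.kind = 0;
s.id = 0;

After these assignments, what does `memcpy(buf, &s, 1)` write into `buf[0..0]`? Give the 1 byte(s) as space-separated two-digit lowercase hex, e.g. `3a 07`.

70

[6+:2] addr_hi=1 & 0x3 = 0x1; word=0x40
[3+:3] slot=6 & 0x7 = 0x6; word=0x70
[1+:2] kind=0 & 0x3 = 0x0; word=0x70
[0+:1] id=0 & 0x1 = 0x0; word=0x70
word = 0x70 → big-endian bytes:
  [0]=0x70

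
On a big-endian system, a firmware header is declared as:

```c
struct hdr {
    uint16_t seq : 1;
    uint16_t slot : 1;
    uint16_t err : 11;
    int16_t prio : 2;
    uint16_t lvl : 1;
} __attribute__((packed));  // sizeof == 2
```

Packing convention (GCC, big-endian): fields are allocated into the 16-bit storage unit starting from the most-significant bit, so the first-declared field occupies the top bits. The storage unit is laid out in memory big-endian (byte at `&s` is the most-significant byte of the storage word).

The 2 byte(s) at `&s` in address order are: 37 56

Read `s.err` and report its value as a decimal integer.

[0]=0x37 [1]=0x56 (big-endian) → word 0x3756
seq:1 @ bit 15 → (0x3756>>15)&0x1 = 0x0
slot:1 @ bit 14 → (0x3756>>14)&0x1 = 0x0
err:11 @ bit 3 → (0x3756>>3)&0x7ff = 0x6ea  ←
prio:2 @ bit 1 → (0x3756>>1)&0x3 = 0x3
lvl:1 @ bit 0 → (0x3756>>0)&0x1 = 0x0

1770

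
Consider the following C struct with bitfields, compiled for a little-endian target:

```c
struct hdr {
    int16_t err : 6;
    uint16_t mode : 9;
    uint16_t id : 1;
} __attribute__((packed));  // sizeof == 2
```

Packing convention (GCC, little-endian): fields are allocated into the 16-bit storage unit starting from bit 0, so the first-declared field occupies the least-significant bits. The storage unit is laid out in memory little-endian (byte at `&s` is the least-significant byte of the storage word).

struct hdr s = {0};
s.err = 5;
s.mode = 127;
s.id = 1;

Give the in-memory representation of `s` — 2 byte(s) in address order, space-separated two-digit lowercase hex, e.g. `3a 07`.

c5 9f

err (6b) val=5 bits=0x5 at bit 0: 0x0005
mode (9b) val=127 bits=0x7f at bit 6: 0x1fc5
id (1b) val=1 bits=0x1 at bit 15: 0x9fc5
word = 0x9fc5 → little-endian bytes:
  [0]=0xc5  [1]=0x9f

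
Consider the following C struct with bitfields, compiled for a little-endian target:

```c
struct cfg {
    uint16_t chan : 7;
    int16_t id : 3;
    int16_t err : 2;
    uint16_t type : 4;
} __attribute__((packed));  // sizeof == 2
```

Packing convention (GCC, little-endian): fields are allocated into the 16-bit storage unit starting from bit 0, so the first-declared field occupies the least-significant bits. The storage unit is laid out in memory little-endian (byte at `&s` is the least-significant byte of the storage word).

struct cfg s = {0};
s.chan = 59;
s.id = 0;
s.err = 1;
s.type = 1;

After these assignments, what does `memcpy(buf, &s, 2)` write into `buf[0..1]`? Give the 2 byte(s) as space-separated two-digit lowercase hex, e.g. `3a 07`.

chan (7b) val=59 bits=0x3b at bit 0: 0x003b
id (3b) val=0 bits=0x0 at bit 7: 0x003b
err (2b) val=1 bits=0x1 at bit 10: 0x043b
type (4b) val=1 bits=0x1 at bit 12: 0x143b
word = 0x143b → little-endian bytes:
  [0]=0x3b  [1]=0x14

3b 14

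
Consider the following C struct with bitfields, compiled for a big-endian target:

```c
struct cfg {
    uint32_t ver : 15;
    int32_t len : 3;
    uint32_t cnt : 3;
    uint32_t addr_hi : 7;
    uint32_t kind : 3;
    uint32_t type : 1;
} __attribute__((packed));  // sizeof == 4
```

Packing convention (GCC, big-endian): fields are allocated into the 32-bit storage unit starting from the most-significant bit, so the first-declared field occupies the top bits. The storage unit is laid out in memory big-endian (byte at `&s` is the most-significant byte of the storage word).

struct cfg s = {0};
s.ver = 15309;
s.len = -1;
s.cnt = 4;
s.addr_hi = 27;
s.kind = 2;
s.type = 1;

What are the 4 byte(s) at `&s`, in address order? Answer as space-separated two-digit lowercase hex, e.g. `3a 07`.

77 9b e1 b5

[17+:15] ver=15309 & 0x7fff = 0x3bcd; word=0x779a0000
[14+:3] len=-1 & 0x7 = 0x7; word=0x779bc000
[11+:3] cnt=4 & 0x7 = 0x4; word=0x779be000
[4+:7] addr_hi=27 & 0x7f = 0x1b; word=0x779be1b0
[1+:3] kind=2 & 0x7 = 0x2; word=0x779be1b4
[0+:1] type=1 & 0x1 = 0x1; word=0x779be1b5
word = 0x779be1b5 → big-endian bytes:
  [0]=0x77  [1]=0x9b  [2]=0xe1  [3]=0xb5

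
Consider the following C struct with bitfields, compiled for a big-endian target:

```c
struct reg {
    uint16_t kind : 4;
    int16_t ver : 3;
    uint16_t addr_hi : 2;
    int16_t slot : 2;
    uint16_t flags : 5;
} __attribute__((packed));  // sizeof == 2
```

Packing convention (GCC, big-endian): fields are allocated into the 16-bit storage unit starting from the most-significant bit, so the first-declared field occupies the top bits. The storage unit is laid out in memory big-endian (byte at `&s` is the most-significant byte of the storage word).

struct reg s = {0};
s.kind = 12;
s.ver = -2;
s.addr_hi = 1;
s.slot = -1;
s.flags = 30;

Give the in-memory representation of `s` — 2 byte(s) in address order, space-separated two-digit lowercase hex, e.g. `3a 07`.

cc fe

kind:4 = 12 → 0xc << 12 → word 0xc000
ver:3 = -2 → 0x6 << 9 → word 0xcc00
addr_hi:2 = 1 → 0x1 << 7 → word 0xcc80
slot:2 = -1 → 0x3 << 5 → word 0xcce0
flags:5 = 30 → 0x1e << 0 → word 0xccfe
word = 0xccfe → big-endian bytes:
  [0]=0xcc  [1]=0xfe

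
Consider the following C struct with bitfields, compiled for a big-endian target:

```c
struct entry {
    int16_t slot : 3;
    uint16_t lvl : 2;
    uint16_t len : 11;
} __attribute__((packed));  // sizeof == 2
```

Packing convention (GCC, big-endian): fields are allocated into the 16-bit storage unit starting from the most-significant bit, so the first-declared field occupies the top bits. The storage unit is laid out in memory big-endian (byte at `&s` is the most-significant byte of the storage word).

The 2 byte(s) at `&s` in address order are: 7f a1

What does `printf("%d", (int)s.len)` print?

[0]=0x7f [1]=0xa1 (big-endian) → word 0x7fa1
slot [13+:3] = (word>>13) & 0x7 = 3
lvl [11+:2] = (word>>11) & 0x3 = 3
len [0+:11] = (word>>0) & 0x7ff = 1953  ←

1953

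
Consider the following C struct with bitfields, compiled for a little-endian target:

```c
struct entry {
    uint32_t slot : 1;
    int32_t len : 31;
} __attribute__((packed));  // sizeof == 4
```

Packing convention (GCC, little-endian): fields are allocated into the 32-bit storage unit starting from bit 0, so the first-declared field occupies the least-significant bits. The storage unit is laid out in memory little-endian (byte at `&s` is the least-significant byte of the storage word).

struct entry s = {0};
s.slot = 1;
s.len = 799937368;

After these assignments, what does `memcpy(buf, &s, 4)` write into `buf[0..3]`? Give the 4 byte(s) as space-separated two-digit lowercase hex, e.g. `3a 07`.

b1 26 5c 5f

slot:1 = 1 → 0x1 << 0 → word 0x00000001
len:31 = 799937368 → 0x2fae1358 << 1 → word 0x5f5c26b1
word = 0x5f5c26b1 → little-endian bytes:
  [0]=0xb1  [1]=0x26  [2]=0x5c  [3]=0x5f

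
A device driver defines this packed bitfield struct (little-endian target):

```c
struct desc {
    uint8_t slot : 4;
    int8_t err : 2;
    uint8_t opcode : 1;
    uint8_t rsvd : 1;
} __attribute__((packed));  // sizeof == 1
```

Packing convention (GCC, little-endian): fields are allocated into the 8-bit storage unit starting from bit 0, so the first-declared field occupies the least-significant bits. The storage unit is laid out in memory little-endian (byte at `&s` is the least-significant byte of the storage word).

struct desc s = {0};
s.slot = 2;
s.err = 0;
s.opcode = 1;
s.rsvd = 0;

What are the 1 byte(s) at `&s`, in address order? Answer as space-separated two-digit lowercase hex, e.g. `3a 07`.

slot (4b) val=2 bits=0x2 at bit 0: 0x02
err (2b) val=0 bits=0x0 at bit 4: 0x02
opcode (1b) val=1 bits=0x1 at bit 6: 0x42
rsvd (1b) val=0 bits=0x0 at bit 7: 0x42
word = 0x42 → little-endian bytes:
  [0]=0x42

42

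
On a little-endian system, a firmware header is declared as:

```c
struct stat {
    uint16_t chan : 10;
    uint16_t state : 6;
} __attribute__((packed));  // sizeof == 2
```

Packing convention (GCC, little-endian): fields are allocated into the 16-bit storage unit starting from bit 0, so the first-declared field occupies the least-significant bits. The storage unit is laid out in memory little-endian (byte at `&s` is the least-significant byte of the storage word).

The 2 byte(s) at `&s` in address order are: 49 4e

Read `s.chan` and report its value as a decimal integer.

[0]=0x49 [1]=0x4e (little-endian) → word 0x4e49
chan:10 @ bit 0 → (0x4e49>>0)&0x3ff = 0x249  ←
state:6 @ bit 10 → (0x4e49>>10)&0x3f = 0x13

585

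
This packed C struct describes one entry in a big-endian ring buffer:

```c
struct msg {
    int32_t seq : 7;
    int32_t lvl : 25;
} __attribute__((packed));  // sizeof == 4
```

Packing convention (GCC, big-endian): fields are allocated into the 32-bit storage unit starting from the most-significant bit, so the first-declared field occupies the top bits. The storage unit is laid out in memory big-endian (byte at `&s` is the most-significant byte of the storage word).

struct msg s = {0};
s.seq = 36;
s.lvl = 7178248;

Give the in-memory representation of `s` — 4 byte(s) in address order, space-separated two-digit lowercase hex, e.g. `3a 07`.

[25+:7] seq=36 & 0x7f = 0x24; word=0x48000000
[0+:25] lvl=7178248 & 0x1ffffff = 0x6d8808; word=0x486d8808
word = 0x486d8808 → big-endian bytes:
  [0]=0x48  [1]=0x6d  [2]=0x88  [3]=0x08

48 6d 88 08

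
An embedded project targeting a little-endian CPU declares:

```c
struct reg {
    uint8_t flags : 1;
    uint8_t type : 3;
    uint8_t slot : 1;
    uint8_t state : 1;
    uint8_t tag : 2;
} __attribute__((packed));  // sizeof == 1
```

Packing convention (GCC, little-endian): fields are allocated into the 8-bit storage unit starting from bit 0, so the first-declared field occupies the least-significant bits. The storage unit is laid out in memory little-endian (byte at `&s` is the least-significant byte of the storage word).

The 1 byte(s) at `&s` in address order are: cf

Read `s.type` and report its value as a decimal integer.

7

[0]=0xcf (little-endian) → word 0xcf
flags:1 @ bit 0 → (0xcf>>0)&0x1 = 0x1
type:3 @ bit 1 → (0xcf>>1)&0x7 = 0x7  ←
slot:1 @ bit 4 → (0xcf>>4)&0x1 = 0x0
state:1 @ bit 5 → (0xcf>>5)&0x1 = 0x0
tag:2 @ bit 6 → (0xcf>>6)&0x3 = 0x3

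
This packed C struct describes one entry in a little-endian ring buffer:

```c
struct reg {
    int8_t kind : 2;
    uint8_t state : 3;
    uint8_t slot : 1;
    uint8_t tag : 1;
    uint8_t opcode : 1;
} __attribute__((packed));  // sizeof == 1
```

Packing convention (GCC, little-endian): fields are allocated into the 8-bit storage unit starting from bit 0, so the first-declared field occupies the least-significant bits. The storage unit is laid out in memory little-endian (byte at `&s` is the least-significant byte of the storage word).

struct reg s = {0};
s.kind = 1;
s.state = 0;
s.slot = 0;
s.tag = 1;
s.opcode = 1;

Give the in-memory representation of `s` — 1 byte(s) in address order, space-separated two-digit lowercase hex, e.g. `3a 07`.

c1

kind:2 = 1 → 0x1 << 0 → word 0x01
state:3 = 0 → 0x0 << 2 → word 0x01
slot:1 = 0 → 0x0 << 5 → word 0x01
tag:1 = 1 → 0x1 << 6 → word 0x41
opcode:1 = 1 → 0x1 << 7 → word 0xc1
word = 0xc1 → little-endian bytes:
  [0]=0xc1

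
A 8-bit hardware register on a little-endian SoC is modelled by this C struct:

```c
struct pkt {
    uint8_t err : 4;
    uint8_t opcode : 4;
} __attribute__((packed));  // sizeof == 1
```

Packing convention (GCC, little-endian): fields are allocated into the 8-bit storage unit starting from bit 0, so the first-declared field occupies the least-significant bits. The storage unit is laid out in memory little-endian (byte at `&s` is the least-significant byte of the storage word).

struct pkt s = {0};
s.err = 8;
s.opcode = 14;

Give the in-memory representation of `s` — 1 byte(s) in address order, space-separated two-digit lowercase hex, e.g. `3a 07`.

[0+:4] err=8 & 0xf = 0x8; word=0x08
[4+:4] opcode=14 & 0xf = 0xe; word=0xe8
word = 0xe8 → little-endian bytes:
  [0]=0xe8

e8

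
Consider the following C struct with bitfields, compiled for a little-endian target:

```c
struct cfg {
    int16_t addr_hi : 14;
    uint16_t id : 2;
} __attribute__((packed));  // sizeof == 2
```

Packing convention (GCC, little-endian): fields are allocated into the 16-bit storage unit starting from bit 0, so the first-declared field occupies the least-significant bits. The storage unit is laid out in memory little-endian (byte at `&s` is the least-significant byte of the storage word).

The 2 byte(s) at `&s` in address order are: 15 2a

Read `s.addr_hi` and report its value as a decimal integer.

-5611

[0]=0x15 [1]=0x2a (little-endian) → word 0x2a15
addr_hi [0+:14] = (word>>0) & 0x3fff = 10773  ←
id [14+:2] = (word>>14) & 0x3 = 0
addr_hi signed 14b, MSB=1: 10773 - 16384 = -5611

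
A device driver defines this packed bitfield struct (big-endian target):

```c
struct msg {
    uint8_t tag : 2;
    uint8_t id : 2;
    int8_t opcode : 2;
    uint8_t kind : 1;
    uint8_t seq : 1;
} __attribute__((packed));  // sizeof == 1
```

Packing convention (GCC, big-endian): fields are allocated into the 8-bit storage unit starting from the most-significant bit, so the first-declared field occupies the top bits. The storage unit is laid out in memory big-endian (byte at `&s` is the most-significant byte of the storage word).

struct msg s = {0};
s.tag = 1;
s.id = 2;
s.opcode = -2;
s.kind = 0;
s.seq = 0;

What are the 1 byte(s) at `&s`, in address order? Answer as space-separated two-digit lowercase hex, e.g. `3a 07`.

68

[6+:2] tag=1 & 0x3 = 0x1; word=0x40
[4+:2] id=2 & 0x3 = 0x2; word=0x60
[2+:2] opcode=-2 & 0x3 = 0x2; word=0x68
[1+:1] kind=0 & 0x1 = 0x0; word=0x68
[0+:1] seq=0 & 0x1 = 0x0; word=0x68
word = 0x68 → big-endian bytes:
  [0]=0x68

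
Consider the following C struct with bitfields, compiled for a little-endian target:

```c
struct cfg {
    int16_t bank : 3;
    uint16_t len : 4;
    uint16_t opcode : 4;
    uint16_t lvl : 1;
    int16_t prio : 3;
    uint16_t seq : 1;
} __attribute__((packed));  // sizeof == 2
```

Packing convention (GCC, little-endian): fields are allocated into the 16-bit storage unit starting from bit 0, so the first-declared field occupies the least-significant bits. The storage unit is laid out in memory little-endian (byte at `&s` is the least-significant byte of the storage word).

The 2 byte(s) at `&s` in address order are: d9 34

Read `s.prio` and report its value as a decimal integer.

3

[0]=0xd9 [1]=0x34 (little-endian) → word 0x34d9
bank [0+:3] = (word>>0) & 0x7 = 1
len [3+:4] = (word>>3) & 0xf = 11
opcode [7+:4] = (word>>7) & 0xf = 9
lvl [11+:1] = (word>>11) & 0x1 = 0
prio [12+:3] = (word>>12) & 0x7 = 3  ←
seq [15+:1] = (word>>15) & 0x1 = 0
prio signed 3b, MSB=0: value = 3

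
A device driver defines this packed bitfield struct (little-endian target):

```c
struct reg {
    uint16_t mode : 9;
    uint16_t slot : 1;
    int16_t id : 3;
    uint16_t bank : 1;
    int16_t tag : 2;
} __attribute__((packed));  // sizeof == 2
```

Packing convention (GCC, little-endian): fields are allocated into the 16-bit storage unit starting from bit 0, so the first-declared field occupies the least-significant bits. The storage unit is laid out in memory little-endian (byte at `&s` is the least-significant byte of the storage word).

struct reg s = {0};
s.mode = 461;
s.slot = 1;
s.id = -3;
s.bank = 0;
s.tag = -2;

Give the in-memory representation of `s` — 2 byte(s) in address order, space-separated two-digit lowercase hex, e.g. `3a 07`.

[0+:9] mode=461 & 0x1ff = 0x1cd; word=0x01cd
[9+:1] slot=1 & 0x1 = 0x1; word=0x03cd
[10+:3] id=-3 & 0x7 = 0x5; word=0x17cd
[13+:1] bank=0 & 0x1 = 0x0; word=0x17cd
[14+:2] tag=-2 & 0x3 = 0x2; word=0x97cd
word = 0x97cd → little-endian bytes:
  [0]=0xcd  [1]=0x97

cd 97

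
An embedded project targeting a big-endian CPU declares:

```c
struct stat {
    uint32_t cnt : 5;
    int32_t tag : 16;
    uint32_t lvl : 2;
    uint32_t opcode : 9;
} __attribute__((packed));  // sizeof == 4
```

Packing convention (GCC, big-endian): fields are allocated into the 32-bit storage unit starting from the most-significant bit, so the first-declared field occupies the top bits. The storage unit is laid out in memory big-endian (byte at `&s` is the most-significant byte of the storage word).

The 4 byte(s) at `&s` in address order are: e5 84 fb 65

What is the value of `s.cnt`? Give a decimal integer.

28

[0]=0xe5 [1]=0x84 [2]=0xfb [3]=0x65 (big-endian) → word 0xe584fb65
cnt:5 @ bit 27 → (0xe584fb65>>27)&0x1f = 0x1c  ←
tag:16 @ bit 11 → (0xe584fb65>>11)&0xffff = 0xb09f
lvl:2 @ bit 9 → (0xe584fb65>>9)&0x3 = 0x1
opcode:9 @ bit 0 → (0xe584fb65>>0)&0x1ff = 0x165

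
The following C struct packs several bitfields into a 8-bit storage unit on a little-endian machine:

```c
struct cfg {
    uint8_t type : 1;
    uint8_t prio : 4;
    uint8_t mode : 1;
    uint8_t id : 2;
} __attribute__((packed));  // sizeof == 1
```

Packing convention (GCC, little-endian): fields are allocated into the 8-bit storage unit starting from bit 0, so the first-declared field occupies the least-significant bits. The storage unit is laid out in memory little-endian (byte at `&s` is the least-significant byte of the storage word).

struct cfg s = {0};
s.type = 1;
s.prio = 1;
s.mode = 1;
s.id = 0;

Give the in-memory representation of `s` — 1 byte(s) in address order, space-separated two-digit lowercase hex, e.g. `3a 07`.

23

[0+:1] type=1 & 0x1 = 0x1; word=0x01
[1+:4] prio=1 & 0xf = 0x1; word=0x03
[5+:1] mode=1 & 0x1 = 0x1; word=0x23
[6+:2] id=0 & 0x3 = 0x0; word=0x23
word = 0x23 → little-endian bytes:
  [0]=0x23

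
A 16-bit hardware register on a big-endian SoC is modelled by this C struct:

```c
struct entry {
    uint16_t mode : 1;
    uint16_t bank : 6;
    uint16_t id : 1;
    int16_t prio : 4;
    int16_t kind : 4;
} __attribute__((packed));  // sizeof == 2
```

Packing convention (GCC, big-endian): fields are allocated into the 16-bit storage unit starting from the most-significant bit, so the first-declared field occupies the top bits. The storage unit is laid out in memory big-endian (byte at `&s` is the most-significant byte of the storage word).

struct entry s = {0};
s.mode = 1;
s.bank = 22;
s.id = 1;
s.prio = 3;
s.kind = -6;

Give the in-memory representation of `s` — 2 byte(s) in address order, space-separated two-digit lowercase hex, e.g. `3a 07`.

[15+:1] mode=1 & 0x1 = 0x1; word=0x8000
[9+:6] bank=22 & 0x3f = 0x16; word=0xac00
[8+:1] id=1 & 0x1 = 0x1; word=0xad00
[4+:4] prio=3 & 0xf = 0x3; word=0xad30
[0+:4] kind=-6 & 0xf = 0xa; word=0xad3a
word = 0xad3a → big-endian bytes:
  [0]=0xad  [1]=0x3a

ad 3a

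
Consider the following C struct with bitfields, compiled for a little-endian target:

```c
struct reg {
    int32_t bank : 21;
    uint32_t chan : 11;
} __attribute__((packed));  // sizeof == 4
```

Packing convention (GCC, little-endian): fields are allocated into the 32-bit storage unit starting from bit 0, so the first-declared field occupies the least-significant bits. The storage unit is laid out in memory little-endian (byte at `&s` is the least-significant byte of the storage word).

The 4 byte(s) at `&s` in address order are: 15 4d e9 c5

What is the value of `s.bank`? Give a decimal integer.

609557

[0]=0x15 [1]=0x4d [2]=0xe9 [3]=0xc5 (little-endian) → word 0xc5e94d15
bank:21 @ bit 0 → (0xc5e94d15>>0)&0x1fffff = 0x94d15  ←
chan:11 @ bit 21 → (0xc5e94d15>>21)&0x7ff = 0x62f
bank signed 21b, MSB=0: value = 609557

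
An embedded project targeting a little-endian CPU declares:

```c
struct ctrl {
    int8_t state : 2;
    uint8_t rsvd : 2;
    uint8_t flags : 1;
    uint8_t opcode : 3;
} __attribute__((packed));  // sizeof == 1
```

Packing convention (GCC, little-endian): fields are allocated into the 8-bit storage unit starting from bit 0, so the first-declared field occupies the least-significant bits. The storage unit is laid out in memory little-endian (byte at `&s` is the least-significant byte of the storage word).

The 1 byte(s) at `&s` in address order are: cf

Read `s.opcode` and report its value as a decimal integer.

[0]=0xcf (little-endian) → word 0xcf
state [0+:2] = (word>>0) & 0x3 = 3
rsvd [2+:2] = (word>>2) & 0x3 = 3
flags [4+:1] = (word>>4) & 0x1 = 0
opcode [5+:3] = (word>>5) & 0x7 = 6  ←

6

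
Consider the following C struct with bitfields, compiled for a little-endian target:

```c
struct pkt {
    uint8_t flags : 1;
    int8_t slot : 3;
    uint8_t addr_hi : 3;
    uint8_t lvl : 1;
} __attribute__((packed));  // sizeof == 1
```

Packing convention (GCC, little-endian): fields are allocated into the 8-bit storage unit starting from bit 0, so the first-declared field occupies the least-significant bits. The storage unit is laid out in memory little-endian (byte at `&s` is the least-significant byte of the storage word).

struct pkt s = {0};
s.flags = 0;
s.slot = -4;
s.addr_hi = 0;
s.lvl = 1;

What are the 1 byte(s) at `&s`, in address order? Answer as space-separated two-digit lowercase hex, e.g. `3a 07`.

flags:1 = 0 → 0x0 << 0 → word 0x00
slot:3 = -4 → 0x4 << 1 → word 0x08
addr_hi:3 = 0 → 0x0 << 4 → word 0x08
lvl:1 = 1 → 0x1 << 7 → word 0x88
word = 0x88 → little-endian bytes:
  [0]=0x88

88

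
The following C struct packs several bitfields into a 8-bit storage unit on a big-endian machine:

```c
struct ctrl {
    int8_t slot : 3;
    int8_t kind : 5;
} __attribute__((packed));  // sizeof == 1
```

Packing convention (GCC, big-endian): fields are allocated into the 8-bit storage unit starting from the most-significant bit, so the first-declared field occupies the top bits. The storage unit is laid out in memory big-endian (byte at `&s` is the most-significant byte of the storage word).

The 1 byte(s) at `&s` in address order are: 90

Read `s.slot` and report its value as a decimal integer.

-4

[0]=0x90 (big-endian) → word 0x90
slot:3 @ bit 5 → (0x90>>5)&0x7 = 0x4  ←
kind:5 @ bit 0 → (0x90>>0)&0x1f = 0x10
slot signed 3b, MSB=1: 4 - 8 = -4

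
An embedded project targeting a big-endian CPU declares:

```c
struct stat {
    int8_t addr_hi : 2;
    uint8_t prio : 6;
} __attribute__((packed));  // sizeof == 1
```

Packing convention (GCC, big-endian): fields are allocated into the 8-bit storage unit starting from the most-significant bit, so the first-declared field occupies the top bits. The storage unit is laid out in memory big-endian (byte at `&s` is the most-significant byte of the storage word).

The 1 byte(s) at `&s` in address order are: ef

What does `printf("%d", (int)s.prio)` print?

[0]=0xef (big-endian) → word 0xef
addr_hi:2 @ bit 6 → (0xef>>6)&0x3 = 0x3
prio:6 @ bit 0 → (0xef>>0)&0x3f = 0x2f  ←

47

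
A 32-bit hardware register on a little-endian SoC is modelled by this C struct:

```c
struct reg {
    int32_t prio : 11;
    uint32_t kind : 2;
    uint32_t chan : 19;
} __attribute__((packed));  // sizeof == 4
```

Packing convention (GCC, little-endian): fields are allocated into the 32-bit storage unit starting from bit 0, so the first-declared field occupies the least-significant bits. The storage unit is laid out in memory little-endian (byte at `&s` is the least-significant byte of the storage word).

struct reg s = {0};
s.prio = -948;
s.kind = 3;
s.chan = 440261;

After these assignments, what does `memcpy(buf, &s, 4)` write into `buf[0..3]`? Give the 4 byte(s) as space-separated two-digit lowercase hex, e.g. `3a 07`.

prio:11 = -948 → 0x44c << 0 → word 0x0000044c
kind:2 = 3 → 0x3 << 11 → word 0x00001c4c
chan:19 = 440261 → 0x6b7c5 << 13 → word 0xd6f8bc4c
word = 0xd6f8bc4c → little-endian bytes:
  [0]=0x4c  [1]=0xbc  [2]=0xf8  [3]=0xd6

4c bc f8 d6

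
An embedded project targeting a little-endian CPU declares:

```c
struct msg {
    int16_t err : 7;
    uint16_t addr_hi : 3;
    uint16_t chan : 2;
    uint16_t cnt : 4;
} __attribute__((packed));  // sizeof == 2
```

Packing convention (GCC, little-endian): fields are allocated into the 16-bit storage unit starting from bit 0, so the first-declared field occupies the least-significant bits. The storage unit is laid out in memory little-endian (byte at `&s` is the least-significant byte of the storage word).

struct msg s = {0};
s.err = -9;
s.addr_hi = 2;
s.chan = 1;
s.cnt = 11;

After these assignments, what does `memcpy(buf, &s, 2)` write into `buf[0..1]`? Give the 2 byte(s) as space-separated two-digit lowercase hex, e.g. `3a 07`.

err:7 = -9 → 0x77 << 0 → word 0x0077
addr_hi:3 = 2 → 0x2 << 7 → word 0x0177
chan:2 = 1 → 0x1 << 10 → word 0x0577
cnt:4 = 11 → 0xb << 12 → word 0xb577
word = 0xb577 → little-endian bytes:
  [0]=0x77  [1]=0xb5

77 b5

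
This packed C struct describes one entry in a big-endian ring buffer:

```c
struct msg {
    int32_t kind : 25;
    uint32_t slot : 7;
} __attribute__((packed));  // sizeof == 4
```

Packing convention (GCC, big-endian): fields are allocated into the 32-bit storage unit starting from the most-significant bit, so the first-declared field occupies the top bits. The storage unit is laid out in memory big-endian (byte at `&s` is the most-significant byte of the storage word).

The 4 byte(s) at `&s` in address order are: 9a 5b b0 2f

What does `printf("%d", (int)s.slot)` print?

47

[0]=0x9a [1]=0x5b [2]=0xb0 [3]=0x2f (big-endian) → word 0x9a5bb02f
kind:25 @ bit 7 → (0x9a5bb02f>>7)&0x1ffffff = 0x134b760
slot:7 @ bit 0 → (0x9a5bb02f>>0)&0x7f = 0x2f  ←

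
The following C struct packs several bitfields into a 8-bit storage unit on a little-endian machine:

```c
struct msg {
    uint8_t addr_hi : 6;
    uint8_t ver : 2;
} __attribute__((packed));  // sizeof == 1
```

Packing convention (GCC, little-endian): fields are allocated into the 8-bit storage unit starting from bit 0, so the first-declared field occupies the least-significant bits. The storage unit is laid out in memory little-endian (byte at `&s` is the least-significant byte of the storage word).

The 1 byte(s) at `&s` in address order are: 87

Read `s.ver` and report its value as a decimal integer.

[0]=0x87 (little-endian) → word 0x87
addr_hi:6 @ bit 0 → (0x87>>0)&0x3f = 0x7
ver:2 @ bit 6 → (0x87>>6)&0x3 = 0x2  ←

2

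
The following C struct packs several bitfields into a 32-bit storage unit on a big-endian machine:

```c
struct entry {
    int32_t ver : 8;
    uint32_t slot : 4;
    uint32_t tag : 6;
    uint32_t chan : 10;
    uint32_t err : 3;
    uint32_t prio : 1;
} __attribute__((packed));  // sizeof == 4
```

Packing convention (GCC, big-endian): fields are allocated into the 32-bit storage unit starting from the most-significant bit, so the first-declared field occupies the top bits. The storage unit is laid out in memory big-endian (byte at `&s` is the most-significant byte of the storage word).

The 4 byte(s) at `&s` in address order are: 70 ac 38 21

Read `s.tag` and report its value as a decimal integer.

[0]=0x70 [1]=0xac [2]=0x38 [3]=0x21 (big-endian) → word 0x70ac3821
ver [24+:8] = (word>>24) & 0xff = 112
slot [20+:4] = (word>>20) & 0xf = 10
tag [14+:6] = (word>>14) & 0x3f = 48  ←
chan [4+:10] = (word>>4) & 0x3ff = 898
err [1+:3] = (word>>1) & 0x7 = 0
prio [0+:1] = (word>>0) & 0x1 = 1

48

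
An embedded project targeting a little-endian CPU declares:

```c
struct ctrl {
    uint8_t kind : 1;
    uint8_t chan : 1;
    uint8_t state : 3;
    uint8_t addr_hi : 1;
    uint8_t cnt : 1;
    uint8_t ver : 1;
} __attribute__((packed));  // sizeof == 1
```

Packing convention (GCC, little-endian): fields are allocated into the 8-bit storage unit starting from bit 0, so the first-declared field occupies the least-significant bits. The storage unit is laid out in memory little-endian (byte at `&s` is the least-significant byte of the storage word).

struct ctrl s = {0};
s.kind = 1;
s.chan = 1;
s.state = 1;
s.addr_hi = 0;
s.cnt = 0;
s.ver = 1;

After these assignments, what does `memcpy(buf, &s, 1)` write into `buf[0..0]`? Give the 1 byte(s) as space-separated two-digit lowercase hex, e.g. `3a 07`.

87

kind (1b) val=1 bits=0x1 at bit 0: 0x01
chan (1b) val=1 bits=0x1 at bit 1: 0x03
state (3b) val=1 bits=0x1 at bit 2: 0x07
addr_hi (1b) val=0 bits=0x0 at bit 5: 0x07
cnt (1b) val=0 bits=0x0 at bit 6: 0x07
ver (1b) val=1 bits=0x1 at bit 7: 0x87
word = 0x87 → little-endian bytes:
  [0]=0x87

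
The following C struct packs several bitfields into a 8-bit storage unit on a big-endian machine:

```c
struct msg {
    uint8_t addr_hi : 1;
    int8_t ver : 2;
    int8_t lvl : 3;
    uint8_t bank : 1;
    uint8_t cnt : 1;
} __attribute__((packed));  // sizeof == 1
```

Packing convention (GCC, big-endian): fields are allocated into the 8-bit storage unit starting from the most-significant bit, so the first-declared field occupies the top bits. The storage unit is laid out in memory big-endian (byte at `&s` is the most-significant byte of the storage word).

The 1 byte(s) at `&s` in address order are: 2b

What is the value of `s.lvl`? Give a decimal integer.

2

[0]=0x2b (big-endian) → word 0x2b
addr_hi:1 @ bit 7 → (0x2b>>7)&0x1 = 0x0
ver:2 @ bit 5 → (0x2b>>5)&0x3 = 0x1
lvl:3 @ bit 2 → (0x2b>>2)&0x7 = 0x2  ←
bank:1 @ bit 1 → (0x2b>>1)&0x1 = 0x1
cnt:1 @ bit 0 → (0x2b>>0)&0x1 = 0x1
lvl signed 3b, MSB=0: value = 2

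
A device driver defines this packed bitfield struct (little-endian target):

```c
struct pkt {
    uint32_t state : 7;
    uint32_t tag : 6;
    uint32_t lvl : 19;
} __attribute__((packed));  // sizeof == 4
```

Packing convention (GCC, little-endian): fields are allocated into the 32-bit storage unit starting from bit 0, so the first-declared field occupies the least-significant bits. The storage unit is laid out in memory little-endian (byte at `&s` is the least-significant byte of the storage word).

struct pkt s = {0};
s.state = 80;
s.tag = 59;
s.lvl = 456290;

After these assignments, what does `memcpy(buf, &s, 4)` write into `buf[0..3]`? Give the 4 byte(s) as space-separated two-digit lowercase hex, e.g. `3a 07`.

d0 5d cc de

state:7 = 80 → 0x50 << 0 → word 0x00000050
tag:6 = 59 → 0x3b << 7 → word 0x00001dd0
lvl:19 = 456290 → 0x6f662 << 13 → word 0xdecc5dd0
word = 0xdecc5dd0 → little-endian bytes:
  [0]=0xd0  [1]=0x5d  [2]=0xcc  [3]=0xde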